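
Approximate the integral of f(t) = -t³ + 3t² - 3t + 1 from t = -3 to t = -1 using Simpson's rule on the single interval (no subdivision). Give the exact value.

S = (b−a)/6 · [f(-3) + 4f(-2) + f(-1)] = 0.333333·[64 + 4·27 + 8] = 60.

60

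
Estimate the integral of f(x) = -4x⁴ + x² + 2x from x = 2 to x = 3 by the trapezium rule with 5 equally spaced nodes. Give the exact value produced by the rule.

h = (3 − 2)/4 = 0.25.
Nodes x₀,…,x₄ = 2, 2.25, 2.5, 2.75, 3.
f(x) = -4x⁴ + x² + 2x: f₀=-56, f₁=-92.953125, f₂=-145, f₃=-215.703125, f₄=-309.
(h/2)·[f₀ + 2f₁ + 2f₂ + 2f₃ + f₄] = 0.125·(-1272.3125) = -159.0390625.

-159.0390625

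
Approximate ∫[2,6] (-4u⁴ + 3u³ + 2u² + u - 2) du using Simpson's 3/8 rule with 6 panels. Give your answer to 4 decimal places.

-5089.4815

h = (6 − 2)/6 = 0.666667.
Nodes u₀,…,u₆ = 2, 2.666667, 3.333333, 4, 4.666667, 5.333333, 6.
f(u) = -4u⁴ + 3u³ + 2u² + u - 2: f₀=-32, f₁=-130.493827, f₂=-359.160494, f₃=-798, f₄=-1545.975309, f₅=-2721.012346, f₆=-4460.
(3h/8)·[f₀ + 3f₁ + 3f₂ + 2f₃ + 3f₄ + 3f₅ + f₆] = 0.25·(-20357.925926) = -5089.4815.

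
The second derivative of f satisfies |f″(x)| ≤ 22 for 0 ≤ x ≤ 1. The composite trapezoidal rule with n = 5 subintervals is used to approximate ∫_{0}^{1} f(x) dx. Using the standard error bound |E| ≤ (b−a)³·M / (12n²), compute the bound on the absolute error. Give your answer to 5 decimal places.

0.07333

|E| ≤ (1)³·22 / (12·5²) = 22/300 = 0.07333.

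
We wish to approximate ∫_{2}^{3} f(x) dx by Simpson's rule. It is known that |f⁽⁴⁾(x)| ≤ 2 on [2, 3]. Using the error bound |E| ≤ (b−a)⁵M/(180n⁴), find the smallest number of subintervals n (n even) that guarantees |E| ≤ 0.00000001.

Need 2/(180n⁴) ≤ 0.00000001.
n⁴ ≥ 2/(180·0.00000001) = 1.11111e+06 ⇒ n ≥ 32.4668, so the smallest even n is 34. (n must be even for Simpson's rule.)

34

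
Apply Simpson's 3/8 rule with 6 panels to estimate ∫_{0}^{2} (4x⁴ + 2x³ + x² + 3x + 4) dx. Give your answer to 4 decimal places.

50.2963

h = (2 − 0)/6 = 0.333333.
Nodes x₀,…,x₆ = 0, 0.333333, 0.666667, 1, 1.333333, 1.666667, 2.
f(x) = 4x⁴ + 2x³ + x² + 3x + 4: f₀=4, f₁=5.234568, f₂=7.827160, f₃=14, f₄=27.160494, f₅=51.901235, f₆=94.
(3h/8)·[f₀ + 3f₁ + 3f₂ + 2f₃ + 3f₄ + 3f₅ + f₆] = 0.125·(402.370370) = 50.2963.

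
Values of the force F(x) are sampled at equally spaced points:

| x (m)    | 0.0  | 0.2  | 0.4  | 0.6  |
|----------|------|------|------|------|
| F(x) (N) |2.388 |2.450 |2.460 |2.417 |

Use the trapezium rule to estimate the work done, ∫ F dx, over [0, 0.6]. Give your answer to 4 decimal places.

1.4625

h = 0.2, n = 3.
(h/2)·[y₀ + 2y₁ + 2y₂ + y₃] = 0.1·(14.625) = 1.4625.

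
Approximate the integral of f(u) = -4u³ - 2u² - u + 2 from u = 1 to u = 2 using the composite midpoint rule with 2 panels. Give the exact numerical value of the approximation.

-18.75

h = (2 − 1)/2 = 0.5.
Midpoints m₁,…,m₂ = 1.25, 1.75.
f(m₁)=-10.1875, f(m₂)=-27.3125.
h·[f(m₁) + f(m₂)] = 0.5·(-37.5) = -18.75.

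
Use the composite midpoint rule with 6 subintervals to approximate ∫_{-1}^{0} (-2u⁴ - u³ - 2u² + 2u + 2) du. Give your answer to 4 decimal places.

0.1937

h = (0 − (-1))/6 = 0.166667.
Midpoints m₁,…,m₆ = -0.916667, -0.75, -0.583333, -0.416667, -0.25, -0.083333.
f(m₁)=-2.155768, f(m₂)=-0.8359375, f(m₃)=0.119695, f(m₄)=0.831501, f(m₅)=1.3828125, f(m₆)=1.819927.
h·[f(m₁) + f(m₂) + f(m₃) + f(m₄) + f(m₅) + f(m₆)] = 0.166667·(1.162230) = 0.1937.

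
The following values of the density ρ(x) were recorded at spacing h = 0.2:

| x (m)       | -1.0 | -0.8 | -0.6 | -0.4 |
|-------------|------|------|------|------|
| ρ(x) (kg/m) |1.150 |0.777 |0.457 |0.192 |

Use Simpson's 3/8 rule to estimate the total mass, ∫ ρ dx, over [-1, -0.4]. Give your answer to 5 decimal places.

0.37830

h = 0.2, n = 3.
(3h/8)·[y₀ + 3y₁ + 3y₂ + y₃] = 0.075·(5.044) = 0.37830.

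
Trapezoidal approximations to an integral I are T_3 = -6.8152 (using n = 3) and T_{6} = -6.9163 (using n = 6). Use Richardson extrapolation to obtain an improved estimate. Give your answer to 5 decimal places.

R = (4·T_{6} − T_3) / 3 = (4·(-6.9163) − (-6.8152))/3 = (-20.8500)/3 = -6.95000.

-6.95000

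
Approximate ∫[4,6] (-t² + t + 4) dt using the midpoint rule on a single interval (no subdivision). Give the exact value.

M = (b−a)·f(5) = 2·(-16) = -32.

-32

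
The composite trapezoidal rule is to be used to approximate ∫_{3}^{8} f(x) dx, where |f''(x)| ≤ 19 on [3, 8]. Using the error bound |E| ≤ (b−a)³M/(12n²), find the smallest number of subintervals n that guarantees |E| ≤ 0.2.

32

Need 2375/(12n²) ≤ 0.2.
n² ≥ 2375/(12·0.2) = 989.583 ⇒ n ≥ 31.4576, so the smallest n is 32.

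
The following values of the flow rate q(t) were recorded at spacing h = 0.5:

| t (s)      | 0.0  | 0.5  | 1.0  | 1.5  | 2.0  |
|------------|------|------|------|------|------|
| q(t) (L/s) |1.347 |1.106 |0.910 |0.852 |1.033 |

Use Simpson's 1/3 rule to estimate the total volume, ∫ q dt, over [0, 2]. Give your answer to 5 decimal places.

2.00533

h = 0.5, n = 4.
(h/3)·[y₀ + 4y₁ + 2y₂ + 4y₃ + y₄] = 0.166667·(12.032) = 2.00533.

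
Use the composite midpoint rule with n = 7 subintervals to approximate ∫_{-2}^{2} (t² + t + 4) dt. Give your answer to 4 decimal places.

h = (2 − (-2))/7 = 0.571429.
Midpoints m₁,…,m₇ = -1.714286, -1.142857, -0.571429, 0, 0.571429, 1.142857, 1.714286.
f(m₁)=5.224490, f(m₂)=4.163265, f(m₃)=3.755102, f(m₄)=4, f(m₅)=4.897959, f(m₆)=6.448980, f(m₇)=8.653061.
h·[f(m₁) + f(m₂) + f(m₃) + f(m₄) + f(m₅) + f(m₆) + f(m₇)] = 0.571429·(37.142857) = 21.2245.

21.2245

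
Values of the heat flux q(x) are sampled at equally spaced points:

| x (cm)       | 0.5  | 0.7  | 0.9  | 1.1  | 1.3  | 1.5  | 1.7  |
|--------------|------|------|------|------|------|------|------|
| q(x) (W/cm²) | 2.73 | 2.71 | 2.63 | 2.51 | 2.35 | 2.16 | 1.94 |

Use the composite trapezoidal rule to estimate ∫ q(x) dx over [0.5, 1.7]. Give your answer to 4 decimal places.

h = 0.2, n = 6.
(h/2)·[y₀ + 2y₁ + 2y₂ + 2y₃ + 2y₄ + 2y₅ + y₆] = 0.1·(29.39) = 2.9390.

2.9390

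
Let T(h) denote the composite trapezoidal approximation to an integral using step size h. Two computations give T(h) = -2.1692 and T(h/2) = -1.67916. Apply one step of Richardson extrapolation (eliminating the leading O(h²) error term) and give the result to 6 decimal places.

R = (4·T(h/2) − T(h)) / 3 = (4·(-1.67916) − (-2.1692))/3 = (-4.54744)/3 = -1.515813.

-1.515813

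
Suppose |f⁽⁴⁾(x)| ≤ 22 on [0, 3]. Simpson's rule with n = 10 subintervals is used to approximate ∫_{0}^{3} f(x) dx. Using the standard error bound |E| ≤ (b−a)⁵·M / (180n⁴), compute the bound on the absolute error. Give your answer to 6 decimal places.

0.002970

|E| ≤ (3)⁵·22 / (180·10⁴) = 5346/1800000 = 0.002970.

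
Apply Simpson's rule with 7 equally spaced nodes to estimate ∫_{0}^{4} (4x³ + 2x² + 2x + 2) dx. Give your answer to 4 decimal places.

322.6667

h = (4 − 0)/6 = 0.666667.
Nodes x₀,…,x₆ = 0, 0.666667, 1.333333, 2, 2.666667, 3.333333, 4.
f(x) = 4x³ + 2x² + 2x + 2: f₀=2, f₁=5.407407, f₂=17.703704, f₃=46, f₄=97.407407, f₅=179.037037, f₆=298.
(h/3)·[f₀ + 4f₁ + 2f₂ + 4f₃ + 2f₄ + 4f₅ + f₆] = 0.222222·(1452) = 322.6667.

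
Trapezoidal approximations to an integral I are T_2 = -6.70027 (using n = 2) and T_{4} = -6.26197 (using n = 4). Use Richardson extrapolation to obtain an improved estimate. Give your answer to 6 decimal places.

-6.115870

R = (4·T_{4} − T_2) / 3 = (4·(-6.26197) − (-6.70027))/3 = (-18.34761)/3 = -6.115870.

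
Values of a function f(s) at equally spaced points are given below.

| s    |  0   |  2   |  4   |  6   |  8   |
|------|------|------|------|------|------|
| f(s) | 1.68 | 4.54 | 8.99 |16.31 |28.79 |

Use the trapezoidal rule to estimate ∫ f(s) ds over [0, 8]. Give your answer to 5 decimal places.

90.15000

h = 2, n = 4.
(h/2)·[y₀ + 2y₁ + 2y₂ + 2y₃ + y₄] = 1·(90.15) = 90.15000.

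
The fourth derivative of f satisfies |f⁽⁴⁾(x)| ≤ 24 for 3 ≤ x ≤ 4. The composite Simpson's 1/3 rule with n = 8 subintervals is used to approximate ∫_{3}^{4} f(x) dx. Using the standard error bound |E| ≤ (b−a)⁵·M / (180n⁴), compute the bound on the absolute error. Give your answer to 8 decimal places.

|E| ≤ (1)⁵·24 / (180·8⁴) = 24/737280 = 0.00003255.

0.00003255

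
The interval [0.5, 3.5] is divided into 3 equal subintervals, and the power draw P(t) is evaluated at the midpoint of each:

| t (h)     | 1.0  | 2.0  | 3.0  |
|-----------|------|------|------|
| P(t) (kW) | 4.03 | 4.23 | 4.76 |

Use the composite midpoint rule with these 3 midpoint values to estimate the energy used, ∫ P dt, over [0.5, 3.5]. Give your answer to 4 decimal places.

h = 1, n = 3.
h·[y(m₁) + y(m₂) + y(m₃)] = 1·(13.02) = 13.0200.

13.0200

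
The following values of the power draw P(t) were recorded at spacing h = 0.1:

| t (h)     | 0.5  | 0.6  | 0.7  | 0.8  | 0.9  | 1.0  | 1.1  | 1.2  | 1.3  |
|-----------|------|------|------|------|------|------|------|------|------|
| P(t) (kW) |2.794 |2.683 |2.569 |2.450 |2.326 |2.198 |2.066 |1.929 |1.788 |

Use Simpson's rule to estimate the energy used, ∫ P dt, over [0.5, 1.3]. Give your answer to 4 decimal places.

1.8515

h = 0.1, n = 8.
(h/3)·[y₀ + 4y₁ + 2y₂ + 4y₃ + 2y₄ + 4y₅ + 2y₆ + 4y₇ + y₈] = 0.033333·(55.544) = 1.8515.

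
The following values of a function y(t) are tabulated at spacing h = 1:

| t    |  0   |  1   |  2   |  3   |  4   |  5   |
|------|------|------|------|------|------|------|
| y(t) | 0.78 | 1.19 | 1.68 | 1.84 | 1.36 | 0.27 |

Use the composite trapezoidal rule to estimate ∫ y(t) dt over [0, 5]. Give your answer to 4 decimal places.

h = 1, n = 5.
(h/2)·[y₀ + 2y₁ + 2y₂ + 2y₃ + 2y₄ + y₅] = 0.5·(13.19) = 6.5950.

6.5950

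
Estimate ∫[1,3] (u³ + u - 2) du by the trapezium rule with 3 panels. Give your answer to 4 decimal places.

20.8889

h = (3 − 1)/3 = 0.666667.
Nodes u₀,…,u₃ = 1, 1.666667, 2.333333, 3.
f(u) = u³ + u - 2: f₀=0, f₁=4.296296, f₂=13.037037, f₃=28.
(h/2)·[f₀ + 2f₁ + 2f₂ + f₃] = 0.333333·(62.666667) = 20.8889.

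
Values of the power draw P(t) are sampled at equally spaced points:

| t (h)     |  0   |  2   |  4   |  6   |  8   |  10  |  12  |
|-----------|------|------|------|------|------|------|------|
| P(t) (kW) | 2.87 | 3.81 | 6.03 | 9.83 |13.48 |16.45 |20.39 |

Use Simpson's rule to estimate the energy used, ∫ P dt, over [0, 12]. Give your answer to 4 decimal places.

121.7600

h = 2, n = 6.
(h/3)·[y₀ + 4y₁ + 2y₂ + 4y₃ + 2y₄ + 4y₅ + y₆] = 0.666667·(182.64) = 121.7600.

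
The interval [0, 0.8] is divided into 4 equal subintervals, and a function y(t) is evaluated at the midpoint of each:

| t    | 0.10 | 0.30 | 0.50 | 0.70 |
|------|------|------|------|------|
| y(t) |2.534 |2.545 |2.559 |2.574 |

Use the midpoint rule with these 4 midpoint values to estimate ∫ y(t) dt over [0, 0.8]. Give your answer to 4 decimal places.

h = 0.2, n = 4.
h·[y(m₁) + y(m₂) + y(m₃) + y(m₄)] = 0.2·(10.212) = 2.0424.

2.0424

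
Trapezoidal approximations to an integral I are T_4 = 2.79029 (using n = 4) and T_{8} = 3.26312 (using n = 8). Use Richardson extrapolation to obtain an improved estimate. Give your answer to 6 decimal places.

R = (4·T_{8} − T_4) / 3 = (4·3.26312 − 2.79029)/3 = (10.26219)/3 = 3.420730.

3.420730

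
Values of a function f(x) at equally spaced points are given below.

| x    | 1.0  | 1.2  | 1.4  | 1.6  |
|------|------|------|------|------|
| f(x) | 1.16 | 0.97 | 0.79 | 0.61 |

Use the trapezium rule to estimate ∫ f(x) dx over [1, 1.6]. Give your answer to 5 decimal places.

0.52900

h = 0.2, n = 3.
(h/2)·[y₀ + 2y₁ + 2y₂ + y₃] = 0.1·(5.29) = 0.52900.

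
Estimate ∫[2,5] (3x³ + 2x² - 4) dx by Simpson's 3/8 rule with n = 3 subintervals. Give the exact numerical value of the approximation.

522.75

h = (5 − 2)/3 = 1.
Nodes x₀,…,x₃ = 2, 3, 4, 5.
f(x) = 3x³ + 2x² - 4: f₀=28, f₁=95, f₂=220, f₃=421.
(3h/8)·[f₀ + 3f₁ + 3f₂ + f₃] = 0.375·(1394) = 522.75.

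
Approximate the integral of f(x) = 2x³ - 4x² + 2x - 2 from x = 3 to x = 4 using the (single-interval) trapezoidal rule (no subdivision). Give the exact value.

T = (b−a)/2 · [f(3) + f(4)] = 0.5·[22 + 70] = 46.

46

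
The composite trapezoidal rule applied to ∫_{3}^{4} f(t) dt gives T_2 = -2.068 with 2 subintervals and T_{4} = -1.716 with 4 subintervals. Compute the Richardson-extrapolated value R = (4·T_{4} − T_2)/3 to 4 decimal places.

R = (4·T_{4} − T_2) / 3 = (4·(-1.716) − (-2.068))/3 = (-4.796)/3 = -1.5987.

-1.5987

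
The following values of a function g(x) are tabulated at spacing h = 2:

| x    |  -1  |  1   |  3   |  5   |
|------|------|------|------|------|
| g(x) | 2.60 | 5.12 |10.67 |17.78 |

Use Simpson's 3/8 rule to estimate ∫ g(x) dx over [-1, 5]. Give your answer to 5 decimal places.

h = 2, n = 3.
(3h/8)·[y₀ + 3y₁ + 3y₂ + y₃] = 0.75·(67.75) = 50.81250.

50.81250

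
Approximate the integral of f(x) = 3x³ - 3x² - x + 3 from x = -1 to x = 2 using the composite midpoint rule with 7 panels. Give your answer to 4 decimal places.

h = (2 − (-1))/7 = 0.428571.
Midpoints m₁,…,m₇ = -0.785714, -0.357143, 0.071429, 0.5, 0.928571, 1.357143, 1.785714.
f(m₁)=0.478499, f(m₂)=2.837828, f(m₃)=2.914359, f(m₄)=2.125, f(m₅)=1.886662, f(m₆)=3.616254, f(m₇)=8.730685.
h·[f(m₁) + f(m₂) + f(m₃) + f(m₄) + f(m₅) + f(m₆) + f(m₇)] = 0.428571·(22.589286) = 9.6811.

9.6811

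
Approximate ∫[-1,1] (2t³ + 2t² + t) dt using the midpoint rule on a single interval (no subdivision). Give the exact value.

M = (b−a)·f(0) = 2·(0) = 0.

0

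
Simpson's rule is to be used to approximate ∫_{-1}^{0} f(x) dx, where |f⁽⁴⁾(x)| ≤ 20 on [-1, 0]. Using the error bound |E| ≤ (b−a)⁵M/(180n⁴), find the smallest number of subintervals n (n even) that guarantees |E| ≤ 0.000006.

12

Need 20/(180n⁴) ≤ 0.000006.
n⁴ ≥ 20/(180·0.000006) = 18518.5 ⇒ n ≥ 11.6655, so the smallest even n is 12. (n must be even for Simpson's rule.)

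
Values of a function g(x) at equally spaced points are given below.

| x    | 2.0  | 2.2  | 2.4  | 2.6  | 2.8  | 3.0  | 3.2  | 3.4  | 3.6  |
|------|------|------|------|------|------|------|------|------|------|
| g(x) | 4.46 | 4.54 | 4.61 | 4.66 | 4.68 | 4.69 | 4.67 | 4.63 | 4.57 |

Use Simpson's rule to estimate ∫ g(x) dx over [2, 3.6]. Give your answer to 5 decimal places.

h = 0.2, n = 8.
(h/3)·[y₀ + 4y₁ + 2y₂ + 4y₃ + 2y₄ + 4y₅ + 2y₆ + 4y₇ + y₈] = 0.066667·(111.03) = 7.40200.

7.40200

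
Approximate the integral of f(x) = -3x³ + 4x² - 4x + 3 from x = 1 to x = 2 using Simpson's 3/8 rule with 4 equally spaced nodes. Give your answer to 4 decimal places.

-4.9167

h = (2 − 1)/3 = 0.333333.
Nodes x₀,…,x₃ = 1, 1.333333, 1.666667, 2.
f(x) = -3x³ + 4x² - 4x + 3: f₀=0, f₁=-2.333333, f₂=-6.444444, f₃=-13.
(3h/8)·[f₀ + 3f₁ + 3f₂ + f₃] = 0.125·(-39.333333) = -4.9167.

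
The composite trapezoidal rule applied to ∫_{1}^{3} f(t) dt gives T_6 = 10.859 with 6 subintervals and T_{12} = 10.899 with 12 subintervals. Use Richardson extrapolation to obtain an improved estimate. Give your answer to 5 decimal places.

R = (4·T_{12} − T_6) / 3 = (4·10.899 − 10.859)/3 = (32.737)/3 = 10.91233.

10.91233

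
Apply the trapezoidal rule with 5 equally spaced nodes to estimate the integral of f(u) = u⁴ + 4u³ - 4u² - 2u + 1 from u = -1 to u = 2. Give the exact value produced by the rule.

h = (2 − (-1))/4 = 0.75.
Nodes u₀,…,u₄ = -1, -0.25, 0.5, 1.25, 2.
f(u) = u⁴ + 4u³ - 4u² - 2u + 1: f₀=-4, f₁=1.19140625, f₂=-0.4375, f₃=2.50390625, f₄=29.
(h/2)·[f₀ + 2f₁ + 2f₂ + 2f₃ + f₄] = 0.375·(31.515625) = 11.818359375.

11.818359375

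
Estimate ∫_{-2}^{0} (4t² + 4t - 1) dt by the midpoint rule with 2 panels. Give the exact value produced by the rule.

0

h = (0 − (-2))/2 = 1.
Midpoints m₁,…,m₂ = -1.5, -0.5.
f(m₁)=2, f(m₂)=-2.
h·[f(m₁) + f(m₂)] = 1·(0) = 0.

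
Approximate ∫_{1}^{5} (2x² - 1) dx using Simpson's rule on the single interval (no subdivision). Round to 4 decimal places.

78.6667

S = (b−a)/6 · [f(1) + 4f(3) + f(5)] = 0.666667·[1 + 4·17 + 49] = 78.6667.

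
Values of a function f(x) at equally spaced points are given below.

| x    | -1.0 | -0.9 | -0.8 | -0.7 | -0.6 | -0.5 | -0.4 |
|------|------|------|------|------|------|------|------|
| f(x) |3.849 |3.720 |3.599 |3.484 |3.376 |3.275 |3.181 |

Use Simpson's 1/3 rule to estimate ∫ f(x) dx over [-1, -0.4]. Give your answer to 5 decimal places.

h = 0.1, n = 6.
(h/3)·[y₀ + 4y₁ + 2y₂ + 4y₃ + 2y₄ + 4y₅ + y₆] = 0.033333·(62.896) = 2.09653.

2.09653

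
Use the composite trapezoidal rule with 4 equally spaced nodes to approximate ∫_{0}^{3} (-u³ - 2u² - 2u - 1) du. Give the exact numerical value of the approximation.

h = (3 − 0)/3 = 1.
Nodes u₀,…,u₃ = 0, 1, 2, 3.
f(u) = -u³ - 2u² - 2u - 1: f₀=-1, f₁=-6, f₂=-21, f₃=-52.
(h/2)·[f₀ + 2f₁ + 2f₂ + f₃] = 0.5·(-107) = -53.5.

-53.5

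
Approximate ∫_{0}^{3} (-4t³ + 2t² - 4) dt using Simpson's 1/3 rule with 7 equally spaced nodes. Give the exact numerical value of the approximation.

h = (3 − 0)/6 = 0.5.
Nodes t₀,…,t₆ = 0, 0.5, 1, 1.5, 2, 2.5, 3.
f(t) = -4t³ + 2t² - 4: f₀=-4, f₁=-4, f₂=-6, f₃=-13, f₄=-28, f₅=-54, f₆=-94.
(h/3)·[f₀ + 4f₁ + 2f₂ + 4f₃ + 2f₄ + 4f₅ + f₆] = 0.166667·(-450) = -75.

-75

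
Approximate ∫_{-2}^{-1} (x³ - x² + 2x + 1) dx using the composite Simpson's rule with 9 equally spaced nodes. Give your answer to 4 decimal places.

h = (-1 − (-2))/8 = 0.125.
Nodes x₀,…,x₈ = -2, -1.875, -1.75, -1.625, -1.5, -1.375, -1.25, -1.125, -1.
f(x) = x³ - x² + 2x + 1: f₀=-15, f₁=-12.857421875, f₂=-10.921875, f₃=-9.181640625, f₄=-7.625, f₅=-6.240234375, f₆=-5.015625, f₇=-3.939453125, f₈=-3.
(h/3)·[f₀ + 4f₁ + 2f₂ + 4f₃ + 2f₄ + 4f₅ + 2f₆ + 4f₇ + f₈] = 0.041667·(-194) = -8.0833.

-8.0833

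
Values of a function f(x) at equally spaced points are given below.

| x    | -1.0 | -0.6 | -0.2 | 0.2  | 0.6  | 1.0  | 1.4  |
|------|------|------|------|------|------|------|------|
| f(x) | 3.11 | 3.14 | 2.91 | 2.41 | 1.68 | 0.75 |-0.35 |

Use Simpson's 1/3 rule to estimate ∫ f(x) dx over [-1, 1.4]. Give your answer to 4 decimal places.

4.9520

h = 0.4, n = 6.
(h/3)·[y₀ + 4y₁ + 2y₂ + 4y₃ + 2y₄ + 4y₅ + y₆] = 0.133333·(37.14) = 4.9520.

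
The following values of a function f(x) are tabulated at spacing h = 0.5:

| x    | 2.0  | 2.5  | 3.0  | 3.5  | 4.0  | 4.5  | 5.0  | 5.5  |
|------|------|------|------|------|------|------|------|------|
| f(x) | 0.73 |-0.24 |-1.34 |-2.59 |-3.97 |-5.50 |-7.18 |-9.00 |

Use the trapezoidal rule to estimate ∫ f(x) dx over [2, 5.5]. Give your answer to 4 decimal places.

h = 0.5, n = 7.
(h/2)·[y₀ + 2y₁ + 2y₂ + 2y₃ + 2y₄ + 2y₅ + 2y₆ + y₇] = 0.25·(-49.91) = -12.4775.

-12.4775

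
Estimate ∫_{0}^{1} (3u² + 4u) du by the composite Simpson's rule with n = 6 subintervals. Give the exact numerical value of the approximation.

3

h = (1 − 0)/6 = 0.166667.
Nodes u₀,…,u₆ = 0, 0.166667, 0.333333, 0.5, 0.666667, 0.833333, 1.
f(u) = 3u² + 4u: f₀=0, f₁=0.75, f₂=1.666667, f₃=2.75, f₄=4, f₅=5.416667, f₆=7.
(h/3)·[f₀ + 4f₁ + 2f₂ + 4f₃ + 2f₄ + 4f₅ + f₆] = 0.055556·(54) = 3.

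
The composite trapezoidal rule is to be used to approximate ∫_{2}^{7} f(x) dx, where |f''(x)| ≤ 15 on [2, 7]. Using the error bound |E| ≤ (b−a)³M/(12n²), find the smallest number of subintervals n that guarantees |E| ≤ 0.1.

Need 1875/(12n²) ≤ 0.1.
n² ≥ 1875/(12·0.1) = 1562.5 ⇒ n ≥ 39.5285, so the smallest n is 40.

40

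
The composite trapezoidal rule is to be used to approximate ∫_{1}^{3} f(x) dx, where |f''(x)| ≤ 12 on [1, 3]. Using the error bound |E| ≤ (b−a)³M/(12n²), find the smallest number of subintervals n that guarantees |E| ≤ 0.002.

64

Need 96/(12n²) ≤ 0.002.
n² ≥ 96/(12·0.002) = 4000 ⇒ n ≥ 63.2456, so the smallest n is 64.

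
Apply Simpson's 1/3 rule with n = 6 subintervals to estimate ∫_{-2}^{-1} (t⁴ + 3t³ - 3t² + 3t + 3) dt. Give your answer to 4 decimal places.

-13.5499

h = (-1 − (-2))/6 = 0.166667.
Nodes t₀,…,t₆ = -2, -1.833333, -1.666667, -1.5, -1.333333, -1.166667, -1.
f(t) = t⁴ + 3t³ - 3t² + 3t + 3: f₀=-23, f₁=-19.772377, f₂=-16.506173, f₃=-13.3125, f₄=-10.283951, f₅=-7.494599, f₆=-5.
(h/3)·[f₀ + 4f₁ + 2f₂ + 4f₃ + 2f₄ + 4f₅ + f₆] = 0.055556·(-243.898148) = -13.5499.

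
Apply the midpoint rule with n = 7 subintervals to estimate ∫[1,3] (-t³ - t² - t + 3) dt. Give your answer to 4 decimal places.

h = (3 − 1)/7 = 0.285714.
Midpoints m₁,…,m₇ = 1.142857, 1.428571, 1.714286, 2, 2.285714, 2.571429, 2.857143.
f(m₁)=-0.941691, f(m₂)=-3.384840, f(m₃)=-6.690962, f(m₄)=-11, f(m₅)=-16.451895, f(m₆)=-23.186589, f(m₇)=-31.344023.
h·[f(m₁) + f(m₂) + f(m₃) + f(m₄) + f(m₅) + f(m₆) + f(m₇)] = 0.285714·(-93) = -26.5714.

-26.5714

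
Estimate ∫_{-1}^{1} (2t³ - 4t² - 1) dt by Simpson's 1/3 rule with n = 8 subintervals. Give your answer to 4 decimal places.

h = (1 − (-1))/8 = 0.25.
Nodes t₀,…,t₈ = -1, -0.75, -0.5, -0.25, 0, 0.25, 0.5, 0.75, 1.
f(t) = 2t³ - 4t² - 1: f₀=-7, f₁=-4.09375, f₂=-2.25, f₃=-1.28125, f₄=-1, f₅=-1.21875, f₆=-1.75, f₇=-2.40625, f₈=-3.
(h/3)·[f₀ + 4f₁ + 2f₂ + 4f₃ + 2f₄ + 4f₅ + 2f₆ + 4f₇ + f₈] = 0.083333·(-56) = -4.6667.

-4.6667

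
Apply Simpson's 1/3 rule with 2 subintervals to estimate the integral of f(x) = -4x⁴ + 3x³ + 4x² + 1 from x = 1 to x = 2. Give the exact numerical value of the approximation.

-3.25

h = (2 − 1)/2 = 0.5.
Nodes x₀,…,x₂ = 1, 1.5, 2.
f(x) = -4x⁴ + 3x³ + 4x² + 1: f₀=4, f₁=-0.125, f₂=-23.
(h/3)·[f₀ + 4f₁ + f₂] = 0.166667·(-19.5) = -3.25.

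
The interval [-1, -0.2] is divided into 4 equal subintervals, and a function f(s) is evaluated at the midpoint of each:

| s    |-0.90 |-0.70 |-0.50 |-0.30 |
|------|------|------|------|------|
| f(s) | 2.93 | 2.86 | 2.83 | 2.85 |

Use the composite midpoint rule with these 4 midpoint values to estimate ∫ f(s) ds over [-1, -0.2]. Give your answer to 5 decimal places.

h = 0.2, n = 4.
h·[y(m₁) + y(m₂) + y(m₃) + y(m₄)] = 0.2·(11.47) = 2.29400.

2.29400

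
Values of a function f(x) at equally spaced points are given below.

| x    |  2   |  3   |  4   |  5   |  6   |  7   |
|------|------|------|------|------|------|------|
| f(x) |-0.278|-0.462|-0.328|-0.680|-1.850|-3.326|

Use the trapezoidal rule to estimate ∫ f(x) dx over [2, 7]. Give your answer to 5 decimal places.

-5.12200

h = 1, n = 5.
(h/2)·[y₀ + 2y₁ + 2y₂ + 2y₃ + 2y₄ + y₅] = 0.5·(-10.244) = -5.12200.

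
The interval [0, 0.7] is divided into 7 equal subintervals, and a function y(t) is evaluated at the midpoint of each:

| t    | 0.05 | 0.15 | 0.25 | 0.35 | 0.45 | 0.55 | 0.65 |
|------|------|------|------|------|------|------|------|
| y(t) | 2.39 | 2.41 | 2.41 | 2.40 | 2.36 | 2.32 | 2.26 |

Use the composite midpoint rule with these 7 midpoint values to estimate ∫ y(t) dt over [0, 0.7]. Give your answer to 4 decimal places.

h = 0.1, n = 7.
h·[y(m₁) + y(m₂) + y(m₃) + y(m₄) + y(m₅) + y(m₆) + y(m₇)] = 0.1·(16.55) = 1.6550.

1.6550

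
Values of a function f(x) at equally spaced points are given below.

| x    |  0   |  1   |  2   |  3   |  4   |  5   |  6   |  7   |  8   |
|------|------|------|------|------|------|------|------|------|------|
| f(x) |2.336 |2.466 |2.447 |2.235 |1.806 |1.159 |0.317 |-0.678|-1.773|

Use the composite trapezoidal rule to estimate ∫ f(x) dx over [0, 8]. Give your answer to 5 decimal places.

10.03350

h = 1, n = 8.
(h/2)·[y₀ + 2y₁ + 2y₂ + 2y₃ + 2y₄ + 2y₅ + 2y₆ + 2y₇ + y₈] = 0.5·(20.067) = 10.03350.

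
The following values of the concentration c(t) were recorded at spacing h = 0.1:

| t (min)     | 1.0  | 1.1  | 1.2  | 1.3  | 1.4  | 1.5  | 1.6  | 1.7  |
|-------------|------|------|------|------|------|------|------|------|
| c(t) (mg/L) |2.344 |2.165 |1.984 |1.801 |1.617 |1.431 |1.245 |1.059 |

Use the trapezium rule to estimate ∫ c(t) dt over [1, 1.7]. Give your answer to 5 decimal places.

1.19445

h = 0.1, n = 7.
(h/2)·[y₀ + 2y₁ + 2y₂ + 2y₃ + 2y₄ + 2y₅ + 2y₆ + y₇] = 0.05·(23.889) = 1.19445.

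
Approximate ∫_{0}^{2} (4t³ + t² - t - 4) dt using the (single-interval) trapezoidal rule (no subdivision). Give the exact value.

26

T = (b−a)/2 · [f(0) + f(2)] = 1·[(-4) + 30] = 26.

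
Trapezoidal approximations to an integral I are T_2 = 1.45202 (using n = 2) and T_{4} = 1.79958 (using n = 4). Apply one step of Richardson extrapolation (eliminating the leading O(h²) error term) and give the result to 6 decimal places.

R = (4·T_{4} − T_2) / 3 = (4·1.79958 − 1.45202)/3 = (5.74630)/3 = 1.915433.

1.915433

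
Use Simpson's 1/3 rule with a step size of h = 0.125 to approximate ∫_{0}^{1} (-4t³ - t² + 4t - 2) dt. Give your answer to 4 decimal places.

h = (1 − 0)/8 = 0.125.
Nodes t₀,…,t₈ = 0, 0.125, 0.25, 0.375, 0.5, 0.625, 0.75, 0.875, 1.
f(t) = -4t³ - t² + 4t - 2: f₀=-2, f₁=-1.5234375, f₂=-1.125, f₃=-0.8515625, f₄=-0.75, f₅=-0.8671875, f₆=-1.25, f₇=-1.9453125, f₈=-3.
(h/3)·[f₀ + 4f₁ + 2f₂ + 4f₃ + 2f₄ + 4f₅ + 2f₆ + 4f₇ + f₈] = 0.041667·(-32) = -1.3333.

-1.3333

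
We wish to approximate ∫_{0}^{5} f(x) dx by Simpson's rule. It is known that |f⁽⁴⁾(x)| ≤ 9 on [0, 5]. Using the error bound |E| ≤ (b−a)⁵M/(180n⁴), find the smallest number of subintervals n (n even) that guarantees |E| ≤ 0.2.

6

Need 28125/(180n⁴) ≤ 0.2.
n⁴ ≥ 28125/(180·0.2) = 781.25 ⇒ n ≥ 5.2869, so the smallest even n is 6. (n must be even for Simpson's rule.)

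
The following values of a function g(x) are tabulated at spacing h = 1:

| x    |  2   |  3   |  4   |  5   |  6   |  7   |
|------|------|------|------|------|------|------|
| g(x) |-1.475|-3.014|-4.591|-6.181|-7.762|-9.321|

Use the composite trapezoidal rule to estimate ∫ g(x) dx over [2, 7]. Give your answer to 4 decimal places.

-26.9460

h = 1, n = 5.
(h/2)·[y₀ + 2y₁ + 2y₂ + 2y₃ + 2y₄ + y₅] = 0.5·(-53.892) = -26.9460.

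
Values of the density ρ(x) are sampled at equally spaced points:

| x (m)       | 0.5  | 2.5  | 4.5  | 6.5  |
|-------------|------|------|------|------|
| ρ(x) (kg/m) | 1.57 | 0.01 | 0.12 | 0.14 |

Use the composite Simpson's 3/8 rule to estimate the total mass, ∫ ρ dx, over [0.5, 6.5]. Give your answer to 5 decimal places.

1.57500

h = 2, n = 3.
(3h/8)·[y₀ + 3y₁ + 3y₂ + y₃] = 0.75·(2.10) = 1.57500.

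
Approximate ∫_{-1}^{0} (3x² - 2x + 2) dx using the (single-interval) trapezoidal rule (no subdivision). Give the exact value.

T = (b−a)/2 · [f(-1) + f(0)] = 0.5·[7 + 2] = 4.5.

4.5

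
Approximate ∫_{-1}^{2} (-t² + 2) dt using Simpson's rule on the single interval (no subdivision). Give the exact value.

S = (b−a)/6 · [f(-1) + 4f(0.5) + f(2)] = 0.5·[1 + 4·1.75 + (-2)] = 3.

3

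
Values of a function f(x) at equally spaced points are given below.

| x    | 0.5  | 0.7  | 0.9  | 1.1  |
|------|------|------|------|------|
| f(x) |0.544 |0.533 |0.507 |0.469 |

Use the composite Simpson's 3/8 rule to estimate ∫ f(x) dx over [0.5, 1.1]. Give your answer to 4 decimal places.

h = 0.2, n = 3.
(3h/8)·[y₀ + 3y₁ + 3y₂ + y₃] = 0.075·(4.133) = 0.3100.

0.3100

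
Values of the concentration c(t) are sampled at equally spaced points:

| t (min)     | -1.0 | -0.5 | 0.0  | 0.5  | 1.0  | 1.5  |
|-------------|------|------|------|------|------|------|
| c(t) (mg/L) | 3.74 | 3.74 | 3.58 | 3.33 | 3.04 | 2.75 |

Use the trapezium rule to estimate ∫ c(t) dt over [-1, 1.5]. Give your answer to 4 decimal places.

h = 0.5, n = 5.
(h/2)·[y₀ + 2y₁ + 2y₂ + 2y₃ + 2y₄ + y₅] = 0.25·(33.87) = 8.4675.

8.4675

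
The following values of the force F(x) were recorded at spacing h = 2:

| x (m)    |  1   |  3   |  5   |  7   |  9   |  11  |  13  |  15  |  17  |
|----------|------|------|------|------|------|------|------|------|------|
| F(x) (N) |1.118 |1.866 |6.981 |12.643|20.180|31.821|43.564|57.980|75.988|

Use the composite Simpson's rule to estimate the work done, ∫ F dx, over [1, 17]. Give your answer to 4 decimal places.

h = 2, n = 8.
(h/3)·[y₀ + 4y₁ + 2y₂ + 4y₃ + 2y₄ + 4y₅ + 2y₆ + 4y₇ + y₈] = 0.666667·(635.796) = 423.8640.

423.8640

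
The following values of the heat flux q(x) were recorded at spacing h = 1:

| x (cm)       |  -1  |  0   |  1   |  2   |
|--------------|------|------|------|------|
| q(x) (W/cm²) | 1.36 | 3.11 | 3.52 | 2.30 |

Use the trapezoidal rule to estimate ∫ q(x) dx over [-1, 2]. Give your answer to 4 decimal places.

8.4600

h = 1, n = 3.
(h/2)·[y₀ + 2y₁ + 2y₂ + y₃] = 0.5·(16.92) = 8.4600.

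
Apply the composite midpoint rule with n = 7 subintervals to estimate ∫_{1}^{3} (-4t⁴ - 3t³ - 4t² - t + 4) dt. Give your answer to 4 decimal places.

h = (3 − 1)/7 = 0.285714.
Midpoints m₁,…,m₇ = 1.142857, 1.428571, 1.714286, 2, 2.285714, 2.571429, 2.857143.
f(m₁)=-13.669304, f(m₂)=-30.997918, f(m₃)=-59.128696, f(m₄)=-102, f(m₅)=-164.189921, f(m₆)=-250.916285, f(m₇)=-368.036651.
h·[f(m₁) + f(m₂) + f(m₃) + f(m₄) + f(m₅) + f(m₆) + f(m₇)] = 0.285714·(-988.938776) = -282.5539.

-282.5539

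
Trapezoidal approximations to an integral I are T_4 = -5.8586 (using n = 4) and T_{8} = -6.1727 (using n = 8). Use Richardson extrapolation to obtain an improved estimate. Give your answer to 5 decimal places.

R = (4·T_{8} − T_4) / 3 = (4·(-6.1727) − (-5.8586))/3 = (-18.8322)/3 = -6.27740.

-6.27740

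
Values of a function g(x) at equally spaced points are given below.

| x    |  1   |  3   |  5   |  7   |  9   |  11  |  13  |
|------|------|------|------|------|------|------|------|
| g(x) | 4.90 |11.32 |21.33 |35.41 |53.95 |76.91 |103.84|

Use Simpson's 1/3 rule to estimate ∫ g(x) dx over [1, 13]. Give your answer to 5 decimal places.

h = 2, n = 6.
(h/3)·[y₀ + 4y₁ + 2y₂ + 4y₃ + 2y₄ + 4y₅ + y₆] = 0.666667·(753.86) = 502.57333.

502.57333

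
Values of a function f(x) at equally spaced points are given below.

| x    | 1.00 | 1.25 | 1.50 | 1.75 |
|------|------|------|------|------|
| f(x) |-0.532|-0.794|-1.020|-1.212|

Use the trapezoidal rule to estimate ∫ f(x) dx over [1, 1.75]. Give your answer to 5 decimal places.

h = 0.25, n = 3.
(h/2)·[y₀ + 2y₁ + 2y₂ + y₃] = 0.125·(-5.372) = -0.67150.

-0.67150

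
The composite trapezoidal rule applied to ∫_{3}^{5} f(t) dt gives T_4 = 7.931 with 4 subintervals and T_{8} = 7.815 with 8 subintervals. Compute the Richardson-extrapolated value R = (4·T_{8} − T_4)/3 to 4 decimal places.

R = (4·T_{8} − T_4) / 3 = (4·7.815 − 7.931)/3 = (23.329)/3 = 7.7763.

7.7763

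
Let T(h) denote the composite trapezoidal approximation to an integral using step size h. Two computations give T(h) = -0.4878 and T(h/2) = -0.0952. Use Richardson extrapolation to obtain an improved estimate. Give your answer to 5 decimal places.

0.03567

R = (4·T(h/2) − T(h)) / 3 = (4·(-0.0952) − (-0.4878))/3 = (0.1070)/3 = 0.03567.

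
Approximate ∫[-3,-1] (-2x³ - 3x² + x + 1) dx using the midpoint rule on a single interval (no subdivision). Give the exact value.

6

M = (b−a)·f(-2) = 2·(3) = 6.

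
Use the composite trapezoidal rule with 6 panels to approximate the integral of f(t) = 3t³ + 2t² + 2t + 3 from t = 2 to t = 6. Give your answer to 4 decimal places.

h = (6 − 2)/6 = 0.666667.
Nodes t₀,…,t₆ = 2, 2.666667, 3.333333, 4, 4.666667, 5.333333, 6.
f(t) = 3t³ + 2t² + 2t + 3: f₀=39, f₁=79.444444, f₂=143, f₃=235, f₄=360.777778, f₅=525.666667, f₆=735.
(h/2)·[f₀ + 2f₁ + 2f₂ + 2f₃ + 2f₄ + 2f₅ + f₆] = 0.333333·(3461.777778) = 1153.9259.

1153.9259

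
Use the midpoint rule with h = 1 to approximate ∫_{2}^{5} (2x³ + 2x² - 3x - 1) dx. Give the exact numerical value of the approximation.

h = (5 − 2)/3 = 1.
Midpoints m₁,…,m₃ = 2.5, 3.5, 4.5.
f(m₁)=35.25, f(m₂)=98.75, f(m₃)=208.25.
h·[f(m₁) + f(m₂) + f(m₃)] = 1·(342.25) = 342.25.

342.25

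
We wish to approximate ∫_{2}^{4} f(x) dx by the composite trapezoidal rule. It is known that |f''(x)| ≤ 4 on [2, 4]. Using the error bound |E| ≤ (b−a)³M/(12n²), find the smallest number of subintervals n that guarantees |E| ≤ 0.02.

Need 32/(12n²) ≤ 0.02.
n² ≥ 32/(12·0.02) = 133.333 ⇒ n ≥ 11.5470, so the smallest n is 12.

12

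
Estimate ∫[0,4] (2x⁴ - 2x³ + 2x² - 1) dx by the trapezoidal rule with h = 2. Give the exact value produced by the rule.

h = (4 − 0)/2 = 2.
Nodes x₀,…,x₂ = 0, 2, 4.
f(x) = 2x⁴ - 2x³ + 2x² - 1: f₀=-1, f₁=23, f₂=415.
(h/2)·[f₀ + 2f₁ + f₂] = 1·(460) = 460.

460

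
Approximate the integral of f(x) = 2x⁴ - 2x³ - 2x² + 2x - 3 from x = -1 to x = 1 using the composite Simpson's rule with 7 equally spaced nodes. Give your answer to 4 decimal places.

h = (1 − (-1))/6 = 0.333333.
Nodes x₀,…,x₆ = -1, -0.666667, -0.333333, 0, 0.333333, 0.666667, 1.
f(x) = 2x⁴ - 2x³ - 2x² + 2x - 3: f₀=-3, f₁=-4.234568, f₂=-3.790123, f₃=-3, f₄=-2.604938, f₅=-2.753086, f₆=-3.
(h/3)·[f₀ + 4f₁ + 2f₂ + 4f₃ + 2f₄ + 4f₅ + f₆] = 0.111111·(-58.740741) = -6.5267.

-6.5267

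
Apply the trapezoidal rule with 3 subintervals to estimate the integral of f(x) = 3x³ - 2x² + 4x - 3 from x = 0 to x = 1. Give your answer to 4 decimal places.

-0.8704

h = (1 − 0)/3 = 0.333333.
Nodes x₀,…,x₃ = 0, 0.333333, 0.666667, 1.
f(x) = 3x³ - 2x² + 4x - 3: f₀=-3, f₁=-1.777778, f₂=-0.333333, f₃=2.
(h/2)·[f₀ + 2f₁ + 2f₂ + f₃] = 0.166667·(-5.222222) = -0.8704.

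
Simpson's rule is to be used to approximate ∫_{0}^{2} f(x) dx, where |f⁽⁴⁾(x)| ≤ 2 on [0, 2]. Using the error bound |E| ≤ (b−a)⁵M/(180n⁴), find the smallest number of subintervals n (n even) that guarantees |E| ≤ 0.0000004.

32

Need 64/(180n⁴) ≤ 0.0000004.
n⁴ ≥ 64/(180·0.0000004) = 888889 ⇒ n ≥ 30.7052, so the smallest even n is 32. (n must be even for Simpson's rule.)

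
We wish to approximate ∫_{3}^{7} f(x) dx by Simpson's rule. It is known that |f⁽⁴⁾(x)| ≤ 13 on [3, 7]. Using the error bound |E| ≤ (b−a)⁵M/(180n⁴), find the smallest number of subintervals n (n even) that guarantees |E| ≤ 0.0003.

24

Need 13312/(180n⁴) ≤ 0.0003.
n⁴ ≥ 13312/(180·0.0003) = 246519 ⇒ n ≥ 22.2824, so the smallest even n is 24. (n must be even for Simpson's rule.)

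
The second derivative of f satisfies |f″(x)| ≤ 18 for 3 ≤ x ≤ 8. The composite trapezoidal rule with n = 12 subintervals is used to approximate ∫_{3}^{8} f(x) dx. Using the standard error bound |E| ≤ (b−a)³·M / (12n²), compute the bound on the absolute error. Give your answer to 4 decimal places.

1.3021

|E| ≤ (5)³·18 / (12·12²) = 2250/1728 = 1.3021.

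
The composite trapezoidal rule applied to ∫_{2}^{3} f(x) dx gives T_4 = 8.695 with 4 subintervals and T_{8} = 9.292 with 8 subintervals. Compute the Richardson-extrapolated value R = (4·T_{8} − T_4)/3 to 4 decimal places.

R = (4·T_{8} − T_4) / 3 = (4·9.292 − 8.695)/3 = (28.473)/3 = 9.4910.

9.4910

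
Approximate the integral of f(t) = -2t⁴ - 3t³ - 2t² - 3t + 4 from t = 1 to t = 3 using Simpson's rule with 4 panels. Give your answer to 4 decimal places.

h = (3 − 1)/4 = 0.5.
Nodes t₀,…,t₄ = 1, 1.5, 2, 2.5, 3.
f(t) = -2t⁴ - 3t³ - 2t² - 3t + 4: f₀=-6, f₁=-25.25, f₂=-66, f₃=-141, f₄=-266.
(h/3)·[f₀ + 4f₁ + 2f₂ + 4f₃ + f₄] = 0.166667·(-1069) = -178.1667.

-178.1667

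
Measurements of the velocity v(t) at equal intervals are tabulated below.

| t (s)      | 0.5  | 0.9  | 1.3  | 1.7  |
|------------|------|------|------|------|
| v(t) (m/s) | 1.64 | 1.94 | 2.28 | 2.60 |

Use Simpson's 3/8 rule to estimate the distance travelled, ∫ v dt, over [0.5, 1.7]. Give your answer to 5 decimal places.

2.53500

h = 0.4, n = 3.
(3h/8)·[y₀ + 3y₁ + 3y₂ + y₃] = 0.15·(16.90) = 2.53500.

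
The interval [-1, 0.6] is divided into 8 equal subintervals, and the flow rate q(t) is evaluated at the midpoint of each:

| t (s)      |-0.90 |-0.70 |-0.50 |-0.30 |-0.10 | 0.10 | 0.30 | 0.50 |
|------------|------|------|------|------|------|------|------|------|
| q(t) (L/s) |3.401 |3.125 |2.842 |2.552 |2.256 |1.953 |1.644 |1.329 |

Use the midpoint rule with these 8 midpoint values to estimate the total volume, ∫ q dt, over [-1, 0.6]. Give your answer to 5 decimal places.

h = 0.2, n = 8.
h·[y(m₁) + y(m₂) + y(m₃) + y(m₄) + y(m₅) + y(m₆) + y(m₇) + y(m₈)] = 0.2·(19.102) = 3.82040.

3.82040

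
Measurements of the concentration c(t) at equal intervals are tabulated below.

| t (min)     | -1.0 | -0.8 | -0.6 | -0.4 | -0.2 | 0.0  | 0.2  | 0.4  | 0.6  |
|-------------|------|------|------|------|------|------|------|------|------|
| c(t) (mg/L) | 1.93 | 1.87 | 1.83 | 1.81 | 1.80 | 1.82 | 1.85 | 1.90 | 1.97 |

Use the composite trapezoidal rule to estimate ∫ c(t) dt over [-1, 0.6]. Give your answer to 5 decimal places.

2.96600

h = 0.2, n = 8.
(h/2)·[y₀ + 2y₁ + 2y₂ + 2y₃ + 2y₄ + 2y₅ + 2y₆ + 2y₇ + y₈] = 0.1·(29.66) = 2.96600.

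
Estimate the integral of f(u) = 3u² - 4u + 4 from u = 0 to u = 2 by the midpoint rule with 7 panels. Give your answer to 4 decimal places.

h = (2 − 0)/7 = 0.285714.
Midpoints m₁,…,m₇ = 0.142857, 0.428571, 0.714286, 1, 1.285714, 1.571429, 1.857143.
f(m₁)=3.489796, f(m₂)=2.836735, f(m₃)=2.673469, f(m₄)=3, f(m₅)=3.816327, f(m₆)=5.122449, f(m₇)=6.918367.
h·[f(m₁) + f(m₂) + f(m₃) + f(m₄) + f(m₅) + f(m₆) + f(m₇)] = 0.285714·(27.857143) = 7.9592.

7.9592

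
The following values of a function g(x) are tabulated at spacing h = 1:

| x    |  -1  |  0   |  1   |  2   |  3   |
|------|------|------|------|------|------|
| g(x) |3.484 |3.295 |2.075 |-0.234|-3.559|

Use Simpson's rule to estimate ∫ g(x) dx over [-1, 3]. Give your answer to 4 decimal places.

h = 1, n = 4.
(h/3)·[y₀ + 4y₁ + 2y₂ + 4y₃ + y₄] = 0.333333·(16.319) = 5.4397.

5.4397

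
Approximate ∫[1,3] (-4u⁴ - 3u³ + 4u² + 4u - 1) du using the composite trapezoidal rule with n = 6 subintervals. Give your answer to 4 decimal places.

h = (3 − 1)/6 = 0.333333.
Nodes u₀,…,u₆ = 1, 1.333333, 1.666667, 2, 2.333333, 2.666667, 3.
f(u) = -4u⁴ - 3u³ + 4u² + 4u - 1: f₀=0, f₁=-8.308642, f₂=-27.975309, f₃=-65, f₄=-126.567901, f₅=-221.049383, f₆=-358.
(h/2)·[f₀ + 2f₁ + 2f₂ + 2f₃ + 2f₄ + 2f₅ + f₆] = 0.166667·(-1255.802469) = -209.3004.

-209.3004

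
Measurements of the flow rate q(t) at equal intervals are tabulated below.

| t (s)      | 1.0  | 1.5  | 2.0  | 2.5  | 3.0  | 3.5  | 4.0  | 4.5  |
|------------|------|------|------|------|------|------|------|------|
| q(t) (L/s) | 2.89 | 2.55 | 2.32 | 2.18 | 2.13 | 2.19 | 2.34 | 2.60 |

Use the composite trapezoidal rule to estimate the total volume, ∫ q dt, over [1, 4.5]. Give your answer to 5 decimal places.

h = 0.5, n = 7.
(h/2)·[y₀ + 2y₁ + 2y₂ + 2y₃ + 2y₄ + 2y₅ + 2y₆ + y₇] = 0.25·(32.91) = 8.22750.

8.22750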